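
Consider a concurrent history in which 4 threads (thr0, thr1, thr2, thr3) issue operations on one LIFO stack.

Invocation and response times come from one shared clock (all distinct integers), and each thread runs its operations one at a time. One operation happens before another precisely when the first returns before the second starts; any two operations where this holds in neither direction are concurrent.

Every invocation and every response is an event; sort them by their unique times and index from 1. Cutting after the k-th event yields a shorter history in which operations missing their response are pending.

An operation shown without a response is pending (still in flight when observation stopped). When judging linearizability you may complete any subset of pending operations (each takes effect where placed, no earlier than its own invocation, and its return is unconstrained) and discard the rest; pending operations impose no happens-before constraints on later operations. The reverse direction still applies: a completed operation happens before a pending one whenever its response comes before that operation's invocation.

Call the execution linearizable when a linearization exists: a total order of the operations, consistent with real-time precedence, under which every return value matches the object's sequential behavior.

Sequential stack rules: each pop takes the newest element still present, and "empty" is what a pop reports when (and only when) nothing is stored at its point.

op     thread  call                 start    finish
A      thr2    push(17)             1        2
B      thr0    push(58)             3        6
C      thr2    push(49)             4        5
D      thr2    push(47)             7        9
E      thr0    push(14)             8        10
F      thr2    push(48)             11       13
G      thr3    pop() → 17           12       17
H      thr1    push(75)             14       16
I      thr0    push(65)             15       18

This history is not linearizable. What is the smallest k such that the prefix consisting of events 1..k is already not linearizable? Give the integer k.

events 1..16 are linearizable, e.g. via A, B, C, D, E, F, G, H:
after step 1 (A push(17)): stack <17>
after step 2 (B push(58)): stack <17,58>
after step 3 (C push(49)): stack <17,58,49>
after step 4 (D push(47)): stack <17,58,49,47>
after step 5 (E push(14)): stack <17,58,49,47,14>
after step 6 (F push(48)): stack <17,58,49,47,14,48>
after step 7 (G pop() (pending, included)): stack <17,58,49,47,14>
after step 8 (H push(75)): stack <17,58,49,47,14,75>
at event 17 (G's time-17 response) nothing linearizes any more
every completion of the 1 pending operation (I) was checked; none linearizes
for example A, B, C, D, E, F, G, H (pending dropped) fails at step 7: G pop() → 17 is not legal there
for example A, B, C, D, E, F, H, G (pending dropped) fails at step 8: G pop() → 17 is not legal there

17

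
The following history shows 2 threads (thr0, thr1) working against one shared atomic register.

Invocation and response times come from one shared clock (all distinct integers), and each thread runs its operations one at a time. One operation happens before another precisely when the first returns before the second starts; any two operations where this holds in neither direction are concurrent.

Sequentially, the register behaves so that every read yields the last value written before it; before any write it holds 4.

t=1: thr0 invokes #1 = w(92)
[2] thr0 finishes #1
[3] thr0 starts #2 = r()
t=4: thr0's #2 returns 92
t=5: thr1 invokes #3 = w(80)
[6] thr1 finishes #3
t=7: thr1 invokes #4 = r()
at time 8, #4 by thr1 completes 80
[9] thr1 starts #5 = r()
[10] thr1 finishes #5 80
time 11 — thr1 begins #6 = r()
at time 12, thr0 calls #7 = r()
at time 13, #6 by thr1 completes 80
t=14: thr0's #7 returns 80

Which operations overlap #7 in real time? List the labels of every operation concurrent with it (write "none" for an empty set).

overlap test against #7 [12,14]: concurrent iff the interval meets 12..14
#1 [1,2]: before
#2 [3,4]: before
#3 [5,6]: before
#4 [7,8]: before
#5 [9,10]: before
#6 [11,13]: concurrent

#6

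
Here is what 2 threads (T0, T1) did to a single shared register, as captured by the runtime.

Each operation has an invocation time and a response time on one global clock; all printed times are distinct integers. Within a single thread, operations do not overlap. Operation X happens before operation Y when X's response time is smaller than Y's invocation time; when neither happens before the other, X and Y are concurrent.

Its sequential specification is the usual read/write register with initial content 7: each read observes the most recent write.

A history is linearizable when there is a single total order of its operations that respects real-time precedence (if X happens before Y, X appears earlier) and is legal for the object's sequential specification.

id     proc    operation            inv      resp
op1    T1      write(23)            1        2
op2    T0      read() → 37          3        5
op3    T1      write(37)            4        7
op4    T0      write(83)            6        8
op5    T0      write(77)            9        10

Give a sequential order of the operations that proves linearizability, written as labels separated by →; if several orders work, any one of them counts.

1. op1 write(23), leaving value 23
2. op3 write(37), leaving value 37
3. op2 read() → 37, leaving value 37
4. op4 write(83), leaving value 83
5. op5 write(77), leaving value 77

op1 → op3 → op2 → op4 → op5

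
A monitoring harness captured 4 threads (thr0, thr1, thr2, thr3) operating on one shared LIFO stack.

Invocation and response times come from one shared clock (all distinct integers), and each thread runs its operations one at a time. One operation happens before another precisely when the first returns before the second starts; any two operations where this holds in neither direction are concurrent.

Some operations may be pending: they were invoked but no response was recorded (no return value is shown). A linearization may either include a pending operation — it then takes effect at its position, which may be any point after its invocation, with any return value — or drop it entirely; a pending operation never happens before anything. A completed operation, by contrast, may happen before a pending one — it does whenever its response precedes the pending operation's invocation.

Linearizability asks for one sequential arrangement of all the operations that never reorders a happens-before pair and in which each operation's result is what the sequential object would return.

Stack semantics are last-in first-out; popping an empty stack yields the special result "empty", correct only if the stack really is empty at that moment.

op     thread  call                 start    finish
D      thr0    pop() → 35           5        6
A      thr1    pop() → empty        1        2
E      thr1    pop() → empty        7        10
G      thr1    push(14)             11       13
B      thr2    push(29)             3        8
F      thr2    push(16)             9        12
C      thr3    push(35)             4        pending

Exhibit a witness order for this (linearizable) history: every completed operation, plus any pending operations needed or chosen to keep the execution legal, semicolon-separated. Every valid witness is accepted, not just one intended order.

A; C; D; E; B; F; G

1. A pop() → empty, leaving stack <>
2. C push(35) (pending, included), leaving stack <35>
3. D pop() → 35, leaving stack <>
4. E pop() → empty, leaving stack <>
5. B push(29), leaving stack <29>
6. F push(16), leaving stack <29,16>
7. G push(14), leaving stack <29,16,14>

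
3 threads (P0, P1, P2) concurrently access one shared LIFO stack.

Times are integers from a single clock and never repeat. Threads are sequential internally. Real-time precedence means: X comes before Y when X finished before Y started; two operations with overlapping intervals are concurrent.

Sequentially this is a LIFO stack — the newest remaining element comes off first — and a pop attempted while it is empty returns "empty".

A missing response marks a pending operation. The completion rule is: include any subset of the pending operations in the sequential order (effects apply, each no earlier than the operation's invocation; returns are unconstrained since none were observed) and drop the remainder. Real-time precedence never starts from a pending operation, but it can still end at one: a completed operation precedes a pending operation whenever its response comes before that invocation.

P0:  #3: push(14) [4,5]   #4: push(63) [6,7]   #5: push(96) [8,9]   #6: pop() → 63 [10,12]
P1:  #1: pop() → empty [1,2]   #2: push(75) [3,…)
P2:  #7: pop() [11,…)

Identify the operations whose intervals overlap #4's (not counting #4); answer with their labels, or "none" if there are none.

#2

#4 spans [6,7]: anything still running between times 6 and 7 counts as concurrent
#1 [1,2]: before
#2 [3,…): concurrent
#3 [4,5]: before
#5 [8,9]: after
#6 [10,12]: after
#7 [11,…): after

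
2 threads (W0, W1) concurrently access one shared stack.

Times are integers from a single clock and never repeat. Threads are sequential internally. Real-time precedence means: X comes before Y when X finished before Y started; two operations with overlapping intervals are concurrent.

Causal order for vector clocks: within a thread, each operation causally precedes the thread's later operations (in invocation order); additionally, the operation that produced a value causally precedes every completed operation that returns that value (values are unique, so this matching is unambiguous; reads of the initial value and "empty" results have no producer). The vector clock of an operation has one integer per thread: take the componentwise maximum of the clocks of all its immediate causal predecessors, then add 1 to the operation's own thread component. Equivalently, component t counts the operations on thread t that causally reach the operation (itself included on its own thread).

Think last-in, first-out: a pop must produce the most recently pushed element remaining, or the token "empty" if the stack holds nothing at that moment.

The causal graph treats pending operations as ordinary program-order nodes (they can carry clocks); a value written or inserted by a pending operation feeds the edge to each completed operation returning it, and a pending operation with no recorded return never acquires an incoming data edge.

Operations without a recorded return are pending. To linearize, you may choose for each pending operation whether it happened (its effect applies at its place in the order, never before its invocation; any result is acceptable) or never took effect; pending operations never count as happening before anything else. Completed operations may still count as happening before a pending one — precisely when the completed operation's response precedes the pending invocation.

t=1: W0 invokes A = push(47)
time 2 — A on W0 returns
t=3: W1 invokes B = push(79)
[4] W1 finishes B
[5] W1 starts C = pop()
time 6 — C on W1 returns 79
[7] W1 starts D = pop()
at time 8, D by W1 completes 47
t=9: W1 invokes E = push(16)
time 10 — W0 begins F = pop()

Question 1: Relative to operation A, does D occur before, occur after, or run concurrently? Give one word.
Answer: after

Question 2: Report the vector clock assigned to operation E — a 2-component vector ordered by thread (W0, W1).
Answer: (1, 4)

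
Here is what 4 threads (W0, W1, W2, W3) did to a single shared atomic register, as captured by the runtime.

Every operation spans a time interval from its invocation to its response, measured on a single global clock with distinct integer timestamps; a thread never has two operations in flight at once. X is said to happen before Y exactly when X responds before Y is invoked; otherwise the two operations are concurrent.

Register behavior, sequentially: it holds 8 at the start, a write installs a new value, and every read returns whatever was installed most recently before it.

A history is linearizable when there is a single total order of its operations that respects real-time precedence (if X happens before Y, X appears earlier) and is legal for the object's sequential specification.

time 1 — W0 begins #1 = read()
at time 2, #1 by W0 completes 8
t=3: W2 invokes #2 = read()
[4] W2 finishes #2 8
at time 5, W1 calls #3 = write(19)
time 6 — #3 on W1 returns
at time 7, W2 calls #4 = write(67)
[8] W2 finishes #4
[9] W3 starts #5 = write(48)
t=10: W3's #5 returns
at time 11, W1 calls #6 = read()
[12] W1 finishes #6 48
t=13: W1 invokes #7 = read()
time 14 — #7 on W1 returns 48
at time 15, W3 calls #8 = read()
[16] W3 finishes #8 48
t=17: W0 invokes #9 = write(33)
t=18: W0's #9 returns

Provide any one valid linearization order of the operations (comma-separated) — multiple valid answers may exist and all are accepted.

1. #1 read() → 8, leaving value 8
2. #2 read() → 8, leaving value 8
3. #3 write(19), leaving value 19
4. #4 write(67), leaving value 67
5. #5 write(48), leaving value 48
6. #6 read() → 48, leaving value 48
7. #7 read() → 48, leaving value 48
8. #8 read() → 48, leaving value 48
9. #9 write(33), leaving value 33

#1, #2, #3, #4, #5, #6, #7, #8, #9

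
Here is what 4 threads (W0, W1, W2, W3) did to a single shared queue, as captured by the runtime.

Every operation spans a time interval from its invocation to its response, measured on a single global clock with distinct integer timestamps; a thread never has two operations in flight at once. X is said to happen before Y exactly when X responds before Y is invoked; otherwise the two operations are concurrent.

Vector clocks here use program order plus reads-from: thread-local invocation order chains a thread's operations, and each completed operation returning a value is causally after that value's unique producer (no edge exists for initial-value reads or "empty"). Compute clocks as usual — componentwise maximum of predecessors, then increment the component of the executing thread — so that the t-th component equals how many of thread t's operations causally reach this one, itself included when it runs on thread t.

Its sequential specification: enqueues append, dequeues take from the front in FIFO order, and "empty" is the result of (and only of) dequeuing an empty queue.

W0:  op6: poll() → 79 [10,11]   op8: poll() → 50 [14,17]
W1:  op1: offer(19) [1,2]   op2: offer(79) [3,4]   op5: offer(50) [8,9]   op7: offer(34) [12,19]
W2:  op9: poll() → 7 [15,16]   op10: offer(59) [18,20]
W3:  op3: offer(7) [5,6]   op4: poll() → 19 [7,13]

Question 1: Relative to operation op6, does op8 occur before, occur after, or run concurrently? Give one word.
after

op8 spans [14,17], op6 spans [10,11]
resp(op6)=11 < inv(op8)=14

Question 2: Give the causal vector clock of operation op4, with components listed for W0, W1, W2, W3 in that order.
(0, 1, 0, 2)

op3, invoked 5, has no incoming edges; only W3's bump applies → (0, 0, 0, 1)
op1, invoked 1, has no incoming edges; only W1's bump applies → (0, 1, 0, 0)
invoked at 15, op9 merges VC(op3)=(0, 0, 0, 1) and bumps W2's slot → (0, 0, 1, 1)
invoked at 3, op2 merges VC(op1)=(0, 1, 0, 0) and bumps W1's slot → (0, 2, 0, 0)
invoked at 18, op10 merges VC(op9)=(0, 0, 1, 1) and bumps W2's slot → (0, 0, 2, 1)
invoked at 7, op4 merges VC(op1)=(0, 1, 0, 0), VC(op3)=(0, 0, 0, 1) and bumps W3's slot → (0, 1, 0, 2)
invoked at 8, op5 merges VC(op2)=(0, 2, 0, 0) and bumps W1's slot → (0, 3, 0, 0)
invoked at 10, op6 merges VC(op2)=(0, 2, 0, 0) and bumps W0's slot → (1, 2, 0, 0)
invoked at 12, op7 merges VC(op5)=(0, 3, 0, 0) and bumps W1's slot → (0, 4, 0, 0)
invoked at 14, op8 merges VC(op5)=(0, 3, 0, 0), VC(op6)=(1, 2, 0, 0) and bumps W0's slot → (2, 3, 0, 0)
target: VC(op4) = (0, 1, 0, 2)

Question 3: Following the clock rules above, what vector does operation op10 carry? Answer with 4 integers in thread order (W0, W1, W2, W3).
(0, 0, 2, 1)

op3 (invocation 5): nothing precedes it; W3's component alone gives (0, 0, 0, 1)
op1 (invocation 1): nothing precedes it; W1's component alone gives (0, 1, 0, 0)
op9 (invocation 15): componentwise max over VC(op3)=(0, 0, 0, 1), +1 at W2, giving (0, 0, 1, 1)
op2 (invocation 3): componentwise max over VC(op1)=(0, 1, 0, 0), +1 at W1, giving (0, 2, 0, 0)
op10 (invocation 18): componentwise max over VC(op9)=(0, 0, 1, 1), +1 at W2, giving (0, 0, 2, 1)
op4 (invocation 7): componentwise max over VC(op1)=(0, 1, 0, 0), VC(op3)=(0, 0, 0, 1), +1 at W3, giving (0, 1, 0, 2)
op5 (invocation 8): componentwise max over VC(op2)=(0, 2, 0, 0), +1 at W1, giving (0, 3, 0, 0)
op6 (invocation 10): componentwise max over VC(op2)=(0, 2, 0, 0), +1 at W0, giving (1, 2, 0, 0)
op7 (invocation 12): componentwise max over VC(op5)=(0, 3, 0, 0), +1 at W1, giving (0, 4, 0, 0)
op8 (invocation 14): componentwise max over VC(op5)=(0, 3, 0, 0), VC(op6)=(1, 2, 0, 0), +1 at W0, giving (2, 3, 0, 0)
target: VC(op10) = (0, 0, 2, 1)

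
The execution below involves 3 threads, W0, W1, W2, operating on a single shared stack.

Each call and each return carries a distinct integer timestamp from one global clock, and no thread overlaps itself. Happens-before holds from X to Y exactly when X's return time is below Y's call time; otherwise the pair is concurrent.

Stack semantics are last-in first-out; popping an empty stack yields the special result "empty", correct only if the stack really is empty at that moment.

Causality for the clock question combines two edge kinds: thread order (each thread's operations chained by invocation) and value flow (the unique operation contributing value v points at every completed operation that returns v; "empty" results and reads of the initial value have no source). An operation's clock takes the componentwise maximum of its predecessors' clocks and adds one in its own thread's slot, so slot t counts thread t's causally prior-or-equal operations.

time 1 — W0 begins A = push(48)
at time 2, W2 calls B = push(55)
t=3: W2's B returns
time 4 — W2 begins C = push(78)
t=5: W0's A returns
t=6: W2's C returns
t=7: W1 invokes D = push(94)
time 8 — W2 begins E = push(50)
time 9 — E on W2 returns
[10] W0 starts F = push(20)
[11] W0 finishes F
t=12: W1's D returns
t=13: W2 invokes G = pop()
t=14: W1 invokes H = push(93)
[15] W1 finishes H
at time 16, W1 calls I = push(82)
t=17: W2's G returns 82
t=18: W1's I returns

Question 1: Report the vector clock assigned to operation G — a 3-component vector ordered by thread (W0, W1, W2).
invoked at 2, B has no predecessors; its own W2 bump gives (0, 0, 1)
invoked at 7, D has no predecessors; its own W1 bump gives (0, 1, 0)
invoked at 1, A has no predecessors; its own W0 bump gives (1, 0, 0)
C (invocation 4): componentwise max over VC(B)=(0, 0, 1), +1 at W2, giving (0, 0, 2)
H (invocation 14): componentwise max over VC(D)=(0, 1, 0), +1 at W1, giving (0, 2, 0)
F (invocation 10): componentwise max over VC(A)=(1, 0, 0), +1 at W0, giving (2, 0, 0)
E (invocation 8): componentwise max over VC(C)=(0, 0, 2), +1 at W2, giving (0, 0, 3)
I (invocation 16): componentwise max over VC(H)=(0, 2, 0), +1 at W1, giving (0, 3, 0)
G (invocation 13): componentwise max over VC(E)=(0, 0, 3), VC(I)=(0, 3, 0), +1 at W2, giving (0, 3, 4)
target: VC(G) = (0, 3, 4)

(0, 3, 4)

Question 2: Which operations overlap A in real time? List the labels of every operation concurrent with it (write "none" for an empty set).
concurrent with A ([1,5]): every op whose interval crosses 1..5
B [2,3]: concurrent
C [4,6]: concurrent
D [7,12]: after
E [8,9]: after
F [10,11]: after
G [13,17]: after
H [14,15]: after
I [16,18]: after

B, C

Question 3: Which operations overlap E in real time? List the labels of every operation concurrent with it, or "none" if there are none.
E runs from 8 to 9; window-overlapping ops are concurrent
A [1,5]: before
B [2,3]: before
C [4,6]: before
D [7,12]: concurrent
F [10,11]: after
G [13,17]: after
H [14,15]: after
I [16,18]: after

D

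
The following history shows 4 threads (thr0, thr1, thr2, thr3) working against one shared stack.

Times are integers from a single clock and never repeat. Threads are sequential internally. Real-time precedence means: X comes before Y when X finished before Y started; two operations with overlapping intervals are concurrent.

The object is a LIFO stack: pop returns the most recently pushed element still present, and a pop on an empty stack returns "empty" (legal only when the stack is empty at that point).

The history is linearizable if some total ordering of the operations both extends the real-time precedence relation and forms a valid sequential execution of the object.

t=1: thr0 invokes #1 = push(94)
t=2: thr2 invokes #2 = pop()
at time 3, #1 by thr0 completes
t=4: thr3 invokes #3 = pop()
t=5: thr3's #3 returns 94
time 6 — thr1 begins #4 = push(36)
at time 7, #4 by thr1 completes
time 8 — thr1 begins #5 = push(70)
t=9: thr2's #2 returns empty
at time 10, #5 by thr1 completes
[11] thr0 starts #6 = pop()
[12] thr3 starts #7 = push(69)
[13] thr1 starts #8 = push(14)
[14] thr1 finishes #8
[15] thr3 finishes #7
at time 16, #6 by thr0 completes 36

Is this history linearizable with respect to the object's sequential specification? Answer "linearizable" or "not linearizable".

not linearizable

through event 15 a valid linearization exists; event 16 (#6 responding at time 16) ends that
the 8 completed operations admit 30 real-time orders; each fails the stack replay
e.g. #1, #2, #3, #4, #5, #6, #7, #8: illegal at step 2, since #2 pop() → empty cannot apply there
e.g. #1, #2, #3, #4, #5, #6, #8, #7: illegal at step 2, since #2 pop() → empty cannot apply there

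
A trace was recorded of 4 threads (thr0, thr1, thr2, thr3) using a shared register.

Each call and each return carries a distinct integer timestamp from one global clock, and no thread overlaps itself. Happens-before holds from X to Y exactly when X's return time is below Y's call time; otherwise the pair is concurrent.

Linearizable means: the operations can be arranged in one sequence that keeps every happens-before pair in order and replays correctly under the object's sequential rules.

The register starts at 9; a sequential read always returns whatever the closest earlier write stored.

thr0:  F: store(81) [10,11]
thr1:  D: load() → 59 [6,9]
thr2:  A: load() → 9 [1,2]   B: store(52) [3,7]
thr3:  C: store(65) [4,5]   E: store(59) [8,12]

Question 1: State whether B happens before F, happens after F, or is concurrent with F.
Answer: before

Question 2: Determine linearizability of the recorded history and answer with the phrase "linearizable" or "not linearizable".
linearizable

a witness: A, B, C, E, D, F
step 1: A load() → 9 — value 9
step 2: B store(52) — value 52
step 3: C store(65) — value 65
step 4: E store(59) — value 59
step 5: D load() → 59 — value 59
step 6: F store(81) — value 81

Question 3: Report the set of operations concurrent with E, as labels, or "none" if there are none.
Answer: D, F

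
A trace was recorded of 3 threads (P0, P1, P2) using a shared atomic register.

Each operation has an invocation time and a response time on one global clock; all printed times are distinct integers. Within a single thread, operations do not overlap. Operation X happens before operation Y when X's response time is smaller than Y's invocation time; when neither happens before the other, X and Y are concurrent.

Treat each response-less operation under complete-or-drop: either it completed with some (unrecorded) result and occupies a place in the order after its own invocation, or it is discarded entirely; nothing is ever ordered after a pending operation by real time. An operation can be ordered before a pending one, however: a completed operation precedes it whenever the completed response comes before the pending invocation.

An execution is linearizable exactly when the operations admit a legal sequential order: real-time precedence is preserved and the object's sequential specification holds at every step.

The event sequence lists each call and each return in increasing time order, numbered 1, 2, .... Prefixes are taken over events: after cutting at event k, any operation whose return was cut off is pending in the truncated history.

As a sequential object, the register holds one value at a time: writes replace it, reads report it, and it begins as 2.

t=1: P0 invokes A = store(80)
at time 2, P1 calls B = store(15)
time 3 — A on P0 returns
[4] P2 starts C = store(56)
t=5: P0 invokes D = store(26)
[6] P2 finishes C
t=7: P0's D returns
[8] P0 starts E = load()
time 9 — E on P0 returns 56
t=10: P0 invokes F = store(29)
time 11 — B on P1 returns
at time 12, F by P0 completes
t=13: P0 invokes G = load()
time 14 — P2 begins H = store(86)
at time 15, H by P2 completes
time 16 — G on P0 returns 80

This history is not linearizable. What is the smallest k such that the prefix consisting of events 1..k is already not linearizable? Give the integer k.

16

events 1..15 are linearizable, e.g. via A, B, D, C, E, F, G, H:
1. A store(80), leaving value 80
2. B store(15), leaving value 15
3. D store(26), leaving value 26
4. C store(56), leaving value 56
5. E load() → 56, leaving value 56
6. F store(29), leaving value 29
7. G load() (pending, included), leaving value 29
8. H store(86), leaving value 86
adding event 16 (G responds at 16) leaves no legal real-time order
for example A, B, C, D, E, F, G, H fails at step 5: E load() → 56 is not legal there
for example A, B, C, D, E, F, H, G fails at step 5: E load() → 56 is not legal there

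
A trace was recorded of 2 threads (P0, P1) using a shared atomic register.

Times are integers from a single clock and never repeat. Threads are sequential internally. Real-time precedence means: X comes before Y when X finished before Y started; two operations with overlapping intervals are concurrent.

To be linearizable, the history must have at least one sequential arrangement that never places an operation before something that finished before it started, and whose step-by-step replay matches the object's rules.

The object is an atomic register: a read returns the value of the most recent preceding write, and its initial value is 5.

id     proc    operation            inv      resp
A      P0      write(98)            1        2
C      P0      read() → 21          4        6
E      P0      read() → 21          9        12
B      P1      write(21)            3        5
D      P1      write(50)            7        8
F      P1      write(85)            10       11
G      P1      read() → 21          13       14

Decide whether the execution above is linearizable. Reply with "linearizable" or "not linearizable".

not linearizable

prefix check: 1..11 passes, 1..12 fails once E's time-12 response joins
4 orders of the 6 completed atomic register ops respect real time; none is legal
take A, B, C, D, E, F: step 5 already fails, because E read() → 21 cannot occur there
take A, B, C, D, F, E: step 6 already fails, because E read() → 21 cannot occur there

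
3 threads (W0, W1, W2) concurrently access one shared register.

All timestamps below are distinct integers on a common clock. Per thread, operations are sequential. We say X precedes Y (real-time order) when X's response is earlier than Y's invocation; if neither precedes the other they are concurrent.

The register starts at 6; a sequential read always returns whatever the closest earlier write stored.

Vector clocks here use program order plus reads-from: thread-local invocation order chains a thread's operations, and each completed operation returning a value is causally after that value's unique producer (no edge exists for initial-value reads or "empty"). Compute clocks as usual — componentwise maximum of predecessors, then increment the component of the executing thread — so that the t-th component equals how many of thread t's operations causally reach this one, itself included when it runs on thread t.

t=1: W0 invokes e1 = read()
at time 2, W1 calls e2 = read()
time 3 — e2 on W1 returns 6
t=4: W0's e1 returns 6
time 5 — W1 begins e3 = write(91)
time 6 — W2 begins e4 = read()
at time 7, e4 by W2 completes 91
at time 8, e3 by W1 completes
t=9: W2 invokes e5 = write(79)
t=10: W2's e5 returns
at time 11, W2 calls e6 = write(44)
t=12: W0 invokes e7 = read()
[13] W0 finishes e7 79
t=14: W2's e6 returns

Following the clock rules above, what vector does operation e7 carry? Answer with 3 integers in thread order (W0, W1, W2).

(2, 2, 2)

invoked at 2, e2 has no predecessors; its own W1 bump gives (0, 1, 0)
invoked at 1, e1 has no predecessors; its own W0 bump gives (1, 0, 0)
invoked at 5, e3 merges VC(e2)=(0, 1, 0) and bumps W1's slot → (0, 2, 0)
invoked at 6, e4 merges VC(e3)=(0, 2, 0) and bumps W2's slot → (0, 2, 1)
invoked at 9, e5 merges VC(e4)=(0, 2, 1) and bumps W2's slot → (0, 2, 2)
invoked at 11, e6 merges VC(e5)=(0, 2, 2) and bumps W2's slot → (0, 2, 3)
invoked at 12, e7 merges VC(e1)=(1, 0, 0), VC(e5)=(0, 2, 2) and bumps W0's slot → (2, 2, 2)
target: VC(e7) = (2, 2, 2)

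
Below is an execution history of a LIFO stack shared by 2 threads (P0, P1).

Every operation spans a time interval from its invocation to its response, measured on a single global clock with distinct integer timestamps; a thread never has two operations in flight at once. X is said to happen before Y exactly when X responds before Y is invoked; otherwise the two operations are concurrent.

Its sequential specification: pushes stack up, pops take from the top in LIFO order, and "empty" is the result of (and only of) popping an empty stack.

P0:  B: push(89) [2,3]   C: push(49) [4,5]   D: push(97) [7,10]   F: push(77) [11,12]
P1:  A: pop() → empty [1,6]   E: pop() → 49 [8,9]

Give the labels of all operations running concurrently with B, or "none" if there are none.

concurrent with B ([2,3]): every op whose interval crosses 2..3
A [1,6]: concurrent
C [4,5]: after
D [7,10]: after
E [8,9]: after
F [11,12]: after

A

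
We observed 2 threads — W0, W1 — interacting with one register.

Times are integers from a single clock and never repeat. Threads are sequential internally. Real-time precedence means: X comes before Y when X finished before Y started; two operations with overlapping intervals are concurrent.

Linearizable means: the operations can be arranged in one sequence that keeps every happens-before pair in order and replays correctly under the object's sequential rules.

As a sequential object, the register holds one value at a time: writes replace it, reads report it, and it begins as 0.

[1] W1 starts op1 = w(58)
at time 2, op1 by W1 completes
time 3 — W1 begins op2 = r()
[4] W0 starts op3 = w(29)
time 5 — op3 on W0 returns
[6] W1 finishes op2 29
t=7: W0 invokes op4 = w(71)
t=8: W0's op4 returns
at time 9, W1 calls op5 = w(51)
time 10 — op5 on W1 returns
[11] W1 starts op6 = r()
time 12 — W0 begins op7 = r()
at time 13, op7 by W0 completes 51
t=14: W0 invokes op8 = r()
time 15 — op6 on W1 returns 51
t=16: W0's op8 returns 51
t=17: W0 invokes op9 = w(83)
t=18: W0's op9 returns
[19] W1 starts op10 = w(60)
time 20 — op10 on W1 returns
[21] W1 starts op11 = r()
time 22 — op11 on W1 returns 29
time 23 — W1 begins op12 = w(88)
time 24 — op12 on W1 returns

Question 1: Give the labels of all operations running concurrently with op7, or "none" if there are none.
op6

concurrent with op7 ([12,13]): every op whose interval crosses 12..13
op1 [1,2]: before
op2 [3,6]: before
op3 [4,5]: before
op4 [7,8]: before
op5 [9,10]: before
op6 [11,15]: concurrent
op8 [14,16]: after
op9 [17,18]: after
op10 [19,20]: after
op11 [21,22]: after
op12 [23,24]: after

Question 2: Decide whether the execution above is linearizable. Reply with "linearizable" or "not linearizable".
not linearizable

events 1..21 are fine; event 22 — the response of op11 at time 22 — makes the prefix non-linearizable
6 orders of the 11 completed register ops respect real time; none is legal
e.g. op1, op2, op3, op4, op5, op6, op7, op8, op9, op10, op11: illegal at step 2, since op2 r() → 29 cannot apply there
e.g. op1, op2, op3, op4, op5, op7, op6, op8, op9, op10, op11: illegal at step 2, since op2 r() → 29 cannot apply there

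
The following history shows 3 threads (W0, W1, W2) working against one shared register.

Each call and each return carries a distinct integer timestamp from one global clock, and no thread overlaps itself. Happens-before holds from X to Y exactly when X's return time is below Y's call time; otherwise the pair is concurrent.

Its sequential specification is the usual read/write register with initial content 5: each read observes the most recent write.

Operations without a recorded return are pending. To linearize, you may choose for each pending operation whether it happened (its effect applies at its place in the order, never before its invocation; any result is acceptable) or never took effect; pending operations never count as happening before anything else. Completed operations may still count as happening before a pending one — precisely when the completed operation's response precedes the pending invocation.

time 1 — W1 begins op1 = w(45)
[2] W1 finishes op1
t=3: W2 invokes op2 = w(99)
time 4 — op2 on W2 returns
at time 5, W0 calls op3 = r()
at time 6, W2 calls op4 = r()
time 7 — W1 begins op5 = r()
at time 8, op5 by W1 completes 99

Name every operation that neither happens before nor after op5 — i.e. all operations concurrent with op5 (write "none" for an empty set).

concurrent with op5 ([7,8]): every op whose interval crosses 7..8
op1 [1,2]: before
op2 [3,4]: before
op3 [5,…): concurrent
op4 [6,…): concurrent

op3, op4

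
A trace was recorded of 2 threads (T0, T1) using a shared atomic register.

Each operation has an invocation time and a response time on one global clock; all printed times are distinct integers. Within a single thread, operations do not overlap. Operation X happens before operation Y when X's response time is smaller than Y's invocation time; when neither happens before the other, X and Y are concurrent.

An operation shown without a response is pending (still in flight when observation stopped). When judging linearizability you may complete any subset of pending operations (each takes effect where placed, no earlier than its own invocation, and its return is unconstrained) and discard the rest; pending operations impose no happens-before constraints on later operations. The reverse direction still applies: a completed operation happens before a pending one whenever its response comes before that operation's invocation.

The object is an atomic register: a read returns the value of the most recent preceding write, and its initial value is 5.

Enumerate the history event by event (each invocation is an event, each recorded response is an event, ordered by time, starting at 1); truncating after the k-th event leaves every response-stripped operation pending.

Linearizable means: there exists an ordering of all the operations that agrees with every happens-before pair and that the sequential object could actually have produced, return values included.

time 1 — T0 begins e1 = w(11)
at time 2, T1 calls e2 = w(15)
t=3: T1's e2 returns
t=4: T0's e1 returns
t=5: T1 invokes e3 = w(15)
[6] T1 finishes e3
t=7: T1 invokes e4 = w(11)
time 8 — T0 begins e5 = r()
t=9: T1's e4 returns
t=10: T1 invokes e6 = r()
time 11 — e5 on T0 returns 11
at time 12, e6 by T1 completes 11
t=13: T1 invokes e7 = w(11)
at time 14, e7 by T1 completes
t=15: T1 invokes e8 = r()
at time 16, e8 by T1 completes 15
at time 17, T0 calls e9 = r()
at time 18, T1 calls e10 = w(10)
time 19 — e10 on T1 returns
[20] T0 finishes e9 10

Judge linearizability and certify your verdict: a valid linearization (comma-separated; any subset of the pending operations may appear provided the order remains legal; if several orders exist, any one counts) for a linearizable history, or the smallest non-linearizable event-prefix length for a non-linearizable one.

prefix check: 1..15 passes, 1..16 fails once e8's time-16 response joins
real-time-consistent orders of the 8 completed operations: 6 — all fail the atomic register replay
one such order, e1, e2, e3, e4, e5, e6, e7, e8, breaks at step 8 where e8 r() → 15 is illegal
one such order, e1, e2, e3, e4, e6, e5, e7, e8, breaks at step 8 where e8 r() → 15 is illegal

not linearizable — minimal violating prefix: 16 events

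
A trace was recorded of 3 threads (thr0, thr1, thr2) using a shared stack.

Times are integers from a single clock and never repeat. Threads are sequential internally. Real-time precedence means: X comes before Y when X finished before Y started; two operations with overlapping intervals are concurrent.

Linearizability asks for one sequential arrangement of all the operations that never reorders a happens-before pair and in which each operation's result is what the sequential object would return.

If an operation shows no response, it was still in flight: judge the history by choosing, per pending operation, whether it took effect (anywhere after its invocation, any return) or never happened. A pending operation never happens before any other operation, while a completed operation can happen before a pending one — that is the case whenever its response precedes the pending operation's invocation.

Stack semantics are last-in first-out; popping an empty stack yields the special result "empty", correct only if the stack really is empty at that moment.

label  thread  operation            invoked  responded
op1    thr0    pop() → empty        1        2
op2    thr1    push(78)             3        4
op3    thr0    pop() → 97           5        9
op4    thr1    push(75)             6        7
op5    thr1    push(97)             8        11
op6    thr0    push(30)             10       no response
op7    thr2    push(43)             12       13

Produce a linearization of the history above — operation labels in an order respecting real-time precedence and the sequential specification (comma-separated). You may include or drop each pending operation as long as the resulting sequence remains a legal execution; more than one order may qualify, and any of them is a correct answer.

after step 1 (op1 pop() → empty): stack <>
after step 2 (op2 push(78)): stack <78>
after step 3 (op4 push(75)): stack <78,75>
after step 4 (op5 push(97)): stack <78,75,97>
after step 5 (op3 pop() → 97): stack <78,75>
after step 6 (op6 push(30) (pending, included)): stack <78,75,30>
after step 7 (op7 push(43)): stack <78,75,30,43>

op1, op2, op4, op5, op3, op6, op7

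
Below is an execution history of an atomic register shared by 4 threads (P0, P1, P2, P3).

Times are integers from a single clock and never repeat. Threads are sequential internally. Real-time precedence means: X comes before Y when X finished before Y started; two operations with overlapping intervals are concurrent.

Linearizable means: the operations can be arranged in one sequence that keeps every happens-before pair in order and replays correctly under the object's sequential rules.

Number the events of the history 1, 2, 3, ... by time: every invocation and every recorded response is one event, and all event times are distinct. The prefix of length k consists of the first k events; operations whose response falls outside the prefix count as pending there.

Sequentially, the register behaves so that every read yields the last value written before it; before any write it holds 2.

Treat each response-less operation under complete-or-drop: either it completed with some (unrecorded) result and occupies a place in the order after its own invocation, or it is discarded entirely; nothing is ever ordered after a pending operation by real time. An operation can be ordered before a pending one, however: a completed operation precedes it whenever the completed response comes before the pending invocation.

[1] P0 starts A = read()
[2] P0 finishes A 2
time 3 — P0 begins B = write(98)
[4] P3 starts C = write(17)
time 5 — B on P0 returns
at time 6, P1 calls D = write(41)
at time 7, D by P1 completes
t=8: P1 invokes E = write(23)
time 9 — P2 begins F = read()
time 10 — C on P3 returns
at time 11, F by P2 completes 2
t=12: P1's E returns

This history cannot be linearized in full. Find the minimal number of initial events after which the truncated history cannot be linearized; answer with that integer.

11

one valid order for events 1..10 is A, B, C, D:
1. A read() → 2, leaving value 2
2. B write(98), leaving value 98
3. C write(17), leaving value 17
4. D write(41), leaving value 41
once event 11 joins (F's response, time 11), exhaustive search finds no witness
no escape via the 1 pending operation (E): every completion choice fails
take A, B, C, D, F (pending dropped): step 5 already fails, because F read() → 2 cannot occur there
take A, B, D, C, F (pending dropped): step 5 already fails, because F read() → 2 cannot occur there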